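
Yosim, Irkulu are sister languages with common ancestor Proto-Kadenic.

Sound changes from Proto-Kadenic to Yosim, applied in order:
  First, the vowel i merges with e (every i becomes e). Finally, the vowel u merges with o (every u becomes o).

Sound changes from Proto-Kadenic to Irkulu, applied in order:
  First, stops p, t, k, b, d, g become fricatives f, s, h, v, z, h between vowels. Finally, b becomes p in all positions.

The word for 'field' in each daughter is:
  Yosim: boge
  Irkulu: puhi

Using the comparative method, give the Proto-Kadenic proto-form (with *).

Position 3: Yosim has g, Irkulu has h. Yosim preserves g here (none of its changes turn any other segment into g), so the proto-segment is *g.
Position 4: Yosim has e, Irkulu has i. Irkulu preserves i here (none of its changes turn any other segment into i), so the proto-segment is *i.
Position 2: Yosim has o, Irkulu has u. Irkulu preserves u here (none of its changes turn any other segment into u), so the proto-segment is *u.
This points to *bugi. Verify forward in each daughter:
Yosim: *bugi > buge > boge  (by vowel merger, vowel merger)
Irkulu: *bugi > buhi > puhi  (by intervocalic lenition, unconditioned shift)
*bugi is the unique common source.

*bugi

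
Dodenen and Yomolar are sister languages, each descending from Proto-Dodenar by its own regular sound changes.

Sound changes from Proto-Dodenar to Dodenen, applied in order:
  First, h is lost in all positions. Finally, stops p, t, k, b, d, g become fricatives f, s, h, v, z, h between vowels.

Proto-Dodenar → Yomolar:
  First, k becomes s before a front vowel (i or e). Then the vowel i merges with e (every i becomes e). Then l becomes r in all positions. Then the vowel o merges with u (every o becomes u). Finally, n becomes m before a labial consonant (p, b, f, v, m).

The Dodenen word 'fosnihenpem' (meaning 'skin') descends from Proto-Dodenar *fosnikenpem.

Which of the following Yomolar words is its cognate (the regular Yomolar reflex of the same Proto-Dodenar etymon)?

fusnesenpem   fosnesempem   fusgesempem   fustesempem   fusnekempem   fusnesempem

fusnesempem

Yomolar: start from *fosnikenpem.
  rule 1 (palatalisation): fosnikenpem → fosnisenpem
  rule 2 (vowel merger): fosnisenpem → fosnesenpem
  rule 3: no change — fosnesenpem
  rule 4 (vowel merger): fosnesenpem → fusnesenpem
  rule 5 (nasal place assimilation): fusnesenpem → fusnesempem
  ⇒ Yomolar fusnesempem
Among the options, 'fusnesempem' alone shows every Yomolar change applied in order.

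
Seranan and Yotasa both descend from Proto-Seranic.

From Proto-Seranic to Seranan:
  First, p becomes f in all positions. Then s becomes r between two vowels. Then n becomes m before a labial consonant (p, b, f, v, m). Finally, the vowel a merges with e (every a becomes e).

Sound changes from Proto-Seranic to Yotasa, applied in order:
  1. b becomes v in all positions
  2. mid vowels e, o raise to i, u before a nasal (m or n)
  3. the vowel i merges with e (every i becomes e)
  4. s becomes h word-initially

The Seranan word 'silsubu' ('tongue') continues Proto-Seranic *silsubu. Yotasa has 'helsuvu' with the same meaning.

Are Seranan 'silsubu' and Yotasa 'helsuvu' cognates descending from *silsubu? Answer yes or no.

Derive the expected Yotasa reflex of *silsubu:
Yotasa: *silsubu > silsuvu > selsuvu > helsuvu  (by unconditioned shift, vowel merger, debuccalisation)
Yotasa 'helsuvu' matches the regular reflex exactly, so the pair is cognate.

yes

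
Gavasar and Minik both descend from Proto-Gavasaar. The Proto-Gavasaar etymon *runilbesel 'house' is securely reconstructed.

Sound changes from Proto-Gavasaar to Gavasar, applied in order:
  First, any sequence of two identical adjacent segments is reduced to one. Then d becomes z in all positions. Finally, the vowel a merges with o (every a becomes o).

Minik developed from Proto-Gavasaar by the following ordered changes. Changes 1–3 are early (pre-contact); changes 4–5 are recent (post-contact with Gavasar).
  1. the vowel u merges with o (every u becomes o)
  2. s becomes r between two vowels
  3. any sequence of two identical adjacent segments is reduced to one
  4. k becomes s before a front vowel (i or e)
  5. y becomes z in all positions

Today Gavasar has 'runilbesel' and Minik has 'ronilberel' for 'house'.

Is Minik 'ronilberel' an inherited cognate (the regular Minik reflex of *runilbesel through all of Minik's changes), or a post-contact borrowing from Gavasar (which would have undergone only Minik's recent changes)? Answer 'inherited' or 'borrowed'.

inherited

If inherited, *runilbesel would pass through all of Minik's changes:
Minik: start from *runilbesel.
  rule 1 (vowel merger): runilbesel → ronilbesel
  rule 2 (rhotacism): ronilbesel → ronilberel
  rule 3: no change — ronilberel
  rule 4: no change — ronilberel
  rule 5: no change — ronilberel
  ⇒ Minik ronilberel
If borrowed from Gavasar 'runilbesel' after the early changes, it would undergo only the recent ones:
  rule 4 (palatalisation): no change (runilbesel)
  rule 5 (unconditioned shift): no change (runilbesel)
  ⇒ as a loan: runilbesel
Minik 'ronilberel' matches the inherited outcome exactly, so it is an inherited cognate, not a loan.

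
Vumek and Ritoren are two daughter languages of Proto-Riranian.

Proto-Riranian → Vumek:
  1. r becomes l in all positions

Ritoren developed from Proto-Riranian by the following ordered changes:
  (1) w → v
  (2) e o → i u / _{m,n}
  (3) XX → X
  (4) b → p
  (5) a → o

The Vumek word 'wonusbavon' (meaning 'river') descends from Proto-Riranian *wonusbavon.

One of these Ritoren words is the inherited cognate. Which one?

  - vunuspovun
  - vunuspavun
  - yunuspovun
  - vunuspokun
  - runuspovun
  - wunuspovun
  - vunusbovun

Ritoren: start from *wonusbavon.
  rule 1 (unconditioned shift): wonusbavon → vonusbavon
  rule 2 (pre-nasal raising): vonusbavon → vunusbavun
  rule 3: no change — vunusbavun
  rule 4 (unconditioned shift): vunusbavun → vunuspavun
  rule 5 (vowel merger): vunuspavun → vunuspovun
  ⇒ Ritoren vunuspovun
Among the options, 'vunuspovun' alone shows every Ritoren change applied in order.

vunuspovun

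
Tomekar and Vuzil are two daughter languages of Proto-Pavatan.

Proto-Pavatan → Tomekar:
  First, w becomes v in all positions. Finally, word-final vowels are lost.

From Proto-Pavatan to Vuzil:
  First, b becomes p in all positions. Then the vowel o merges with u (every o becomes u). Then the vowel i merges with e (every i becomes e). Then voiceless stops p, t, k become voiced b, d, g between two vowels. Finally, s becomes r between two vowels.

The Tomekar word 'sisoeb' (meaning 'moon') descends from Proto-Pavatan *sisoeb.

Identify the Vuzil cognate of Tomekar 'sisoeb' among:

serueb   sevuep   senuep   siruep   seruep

seruep

Vuzil: start from *sisoeb.
  rule 1 (unconditioned shift): sisoeb → sisoep
  rule 2 (vowel merger): sisoep → sisuep
  rule 3 (vowel merger): sisuep → sesuep
  rule 4: no change — sesuep
  rule 5 (rhotacism): sesuep → seruep
  ⇒ Vuzil seruep
The other candidates each miss or misapply at least one Vuzil change.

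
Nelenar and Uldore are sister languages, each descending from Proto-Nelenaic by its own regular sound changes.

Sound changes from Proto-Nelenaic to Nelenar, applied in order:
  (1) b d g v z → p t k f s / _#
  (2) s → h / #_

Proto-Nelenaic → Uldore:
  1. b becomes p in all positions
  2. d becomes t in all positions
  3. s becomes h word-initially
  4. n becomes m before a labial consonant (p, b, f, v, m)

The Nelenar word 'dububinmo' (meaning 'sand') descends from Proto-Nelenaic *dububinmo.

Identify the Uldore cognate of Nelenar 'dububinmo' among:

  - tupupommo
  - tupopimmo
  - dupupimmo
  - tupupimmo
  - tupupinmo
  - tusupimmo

tupupimmo

Uldore: *dububinmo > dupupinmo > tupupinmo > tupupimmo  (by unconditioned shift, unconditioned shift, nasal place assimilation)
The other candidates each miss or misapply at least one Uldore change.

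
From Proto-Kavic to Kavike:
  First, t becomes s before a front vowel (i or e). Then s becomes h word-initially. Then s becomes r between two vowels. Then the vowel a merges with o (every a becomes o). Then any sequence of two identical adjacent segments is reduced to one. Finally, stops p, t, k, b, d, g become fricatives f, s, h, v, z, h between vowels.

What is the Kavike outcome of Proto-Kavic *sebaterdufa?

Kavike: *sebaterdufa > sebaserdufa > hebaserdufa > hebarerdufa > heborerdufo > hevorerdufo  (by palatalisation, debuccalisation, rhotacism, vowel merger, intervocalic lenition)

hevorerdufo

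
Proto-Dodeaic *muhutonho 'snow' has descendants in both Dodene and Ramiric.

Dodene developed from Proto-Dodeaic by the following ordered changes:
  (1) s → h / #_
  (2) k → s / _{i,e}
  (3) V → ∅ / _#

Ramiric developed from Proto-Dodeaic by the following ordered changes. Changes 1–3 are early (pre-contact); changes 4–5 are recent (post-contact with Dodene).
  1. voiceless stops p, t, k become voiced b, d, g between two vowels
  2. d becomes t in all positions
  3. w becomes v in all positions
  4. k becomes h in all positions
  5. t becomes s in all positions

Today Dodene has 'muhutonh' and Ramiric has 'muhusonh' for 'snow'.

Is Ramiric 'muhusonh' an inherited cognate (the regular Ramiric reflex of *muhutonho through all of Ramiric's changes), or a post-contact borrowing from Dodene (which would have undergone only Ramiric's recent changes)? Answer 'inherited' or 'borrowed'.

If inherited, *muhutonho would pass through all of Ramiric's changes:
Ramiric: *muhutonho
  muhutonho → muhudonho   [intervocalic voicing]
  muhudonho → muhutonho   [unconditioned shift]
  muhutonho (rule 3 does not apply)
  muhutonho (rule 4 does not apply)
  muhutonho → muhusonho   [unconditioned shift]
  giving Ramiric muhusonho.
If borrowed from Dodene 'muhutonh' after the early changes, it would undergo only the recent ones:
  rule 4 (unconditioned shift): no change (muhutonh)
  rule 5 (unconditioned shift): muhutonh → muhusonh
  ⇒ as a loan: muhusonh
Ramiric 'muhusonh' matches the loan outcome 'muhusonh', not the inherited 'muhusonho' — it skipped the early Ramiric changes, so it was borrowed from Dodene.

borrowed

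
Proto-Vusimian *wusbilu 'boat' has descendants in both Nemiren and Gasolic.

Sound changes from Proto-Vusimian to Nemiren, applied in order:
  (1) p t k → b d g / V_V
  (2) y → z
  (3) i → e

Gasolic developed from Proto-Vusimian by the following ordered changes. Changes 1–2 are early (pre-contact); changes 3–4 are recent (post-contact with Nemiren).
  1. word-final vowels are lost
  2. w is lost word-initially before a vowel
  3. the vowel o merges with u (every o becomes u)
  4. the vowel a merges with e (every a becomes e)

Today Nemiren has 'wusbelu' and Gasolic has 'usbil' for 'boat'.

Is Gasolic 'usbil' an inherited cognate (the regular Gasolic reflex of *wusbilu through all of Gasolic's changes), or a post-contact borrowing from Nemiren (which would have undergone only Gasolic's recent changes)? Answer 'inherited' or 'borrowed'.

inherited

If inherited, *wusbilu would pass through all of Gasolic's changes:
Gasolic: *wusbilu > wusbil > usbil  (by apocope, glide loss)
If borrowed from Nemiren 'wusbelu' after the early changes, it would undergo only the recent ones:
  rule 3 (vowel merger): no change (wusbelu)
  rule 4 (vowel merger): no change (wusbelu)
  ⇒ as a loan: wusbelu
Gasolic 'usbil' matches the inherited outcome exactly, so it is an inherited cognate, not a loan.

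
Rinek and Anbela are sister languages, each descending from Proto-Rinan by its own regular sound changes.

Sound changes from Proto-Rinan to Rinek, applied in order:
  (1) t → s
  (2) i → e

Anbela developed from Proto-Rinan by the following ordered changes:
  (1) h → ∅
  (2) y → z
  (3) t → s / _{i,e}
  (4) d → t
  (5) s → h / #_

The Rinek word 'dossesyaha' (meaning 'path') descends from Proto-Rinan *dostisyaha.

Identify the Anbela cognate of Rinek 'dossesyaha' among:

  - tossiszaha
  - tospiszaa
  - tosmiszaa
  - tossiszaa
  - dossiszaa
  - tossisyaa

Anbela: start from *dostisyaha.
  rule 1 (h-loss): dostisyaha → dostisyaa
  rule 2 (unconditioned shift): dostisyaa → dostiszaa
  rule 3 (palatalisation): dostiszaa → dossiszaa
  rule 4 (unconditioned shift): dossiszaa → tossiszaa
  rule 5: no change — tossiszaa
  ⇒ Anbela tossiszaa
Among the options, 'tossiszaa' alone shows every Anbela change applied in order.

tossiszaa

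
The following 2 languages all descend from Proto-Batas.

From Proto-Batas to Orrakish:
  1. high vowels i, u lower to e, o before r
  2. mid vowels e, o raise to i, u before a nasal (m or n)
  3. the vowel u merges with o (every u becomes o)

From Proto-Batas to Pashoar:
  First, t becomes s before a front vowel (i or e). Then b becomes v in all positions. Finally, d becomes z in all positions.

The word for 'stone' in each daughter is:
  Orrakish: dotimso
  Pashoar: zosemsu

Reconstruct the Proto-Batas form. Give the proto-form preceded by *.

*dotemsu

Position 3: Orrakish has t, Pashoar has s. Orrakish preserves t here (none of its changes turn any other segment into t), so the proto-segment is *t.
Position 1: Orrakish has d, Pashoar has z. Orrakish preserves d here (none of its changes turn any other segment into d), so the proto-segment is *d.
Position 7: Orrakish has o, Pashoar has u. Pashoar preserves u here (none of its changes turn any other segment into u), so the proto-segment is *u.
Continuing position by position gives *dotemsu; check it forward:
Orrakish: *dotemsu
  dotemsu (rule 1 does not apply)
  dotemsu → dotimsu   [pre-nasal raising]
  dotimsu → dotimso   [vowel merger]
  giving Orrakish dotimso.
Pashoar: *dotemsu > dosemsu > zosemsu  (by palatalisation, unconditioned shift)
Only *dotemsu yields all of Orrakish dotimso, Pashoar zosemsu.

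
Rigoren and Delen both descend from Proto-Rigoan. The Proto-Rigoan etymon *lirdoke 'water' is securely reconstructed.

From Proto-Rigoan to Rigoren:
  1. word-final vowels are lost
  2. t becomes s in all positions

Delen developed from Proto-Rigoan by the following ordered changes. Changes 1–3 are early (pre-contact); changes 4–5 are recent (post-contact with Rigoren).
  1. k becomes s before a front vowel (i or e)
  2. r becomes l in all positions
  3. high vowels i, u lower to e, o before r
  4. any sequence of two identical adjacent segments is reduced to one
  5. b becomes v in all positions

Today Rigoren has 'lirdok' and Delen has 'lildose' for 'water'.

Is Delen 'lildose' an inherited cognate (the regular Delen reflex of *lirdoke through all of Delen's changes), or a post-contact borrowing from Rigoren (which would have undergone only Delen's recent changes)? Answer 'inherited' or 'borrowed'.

inherited

If inherited, *lirdoke would pass through all of Delen's changes:
Delen: start from *lirdoke.
  rule 1 (palatalisation): lirdoke → lirdose
  rule 2 (unconditioned shift): lirdose → lildose
  rule 3: no change — lildose
  rule 4: no change — lildose
  rule 5: no change — lildose
  ⇒ Delen lildose
If borrowed from Rigoren 'lirdok' after the early changes, it would undergo only the recent ones:
  rule 4 (degemination): no change (lirdok)
  rule 5 (unconditioned shift): no change (lirdok)
  ⇒ as a loan: lirdok
Delen 'lildose' matches the inherited outcome exactly, so it is an inherited cognate, not a loan.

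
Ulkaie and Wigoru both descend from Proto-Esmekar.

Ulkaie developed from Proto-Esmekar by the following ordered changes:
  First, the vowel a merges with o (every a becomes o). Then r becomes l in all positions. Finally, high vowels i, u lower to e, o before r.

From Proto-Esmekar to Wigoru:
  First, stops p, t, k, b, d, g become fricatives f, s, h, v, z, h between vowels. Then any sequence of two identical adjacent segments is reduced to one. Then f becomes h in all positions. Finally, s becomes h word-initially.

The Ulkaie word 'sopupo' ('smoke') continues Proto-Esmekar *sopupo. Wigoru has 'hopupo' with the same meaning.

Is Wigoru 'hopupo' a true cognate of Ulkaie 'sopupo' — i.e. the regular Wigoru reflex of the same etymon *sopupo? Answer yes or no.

Derive the expected Wigoru reflex of *sopupo:
Wigoru: start from *sopupo.
  rule 1 (intervocalic lenition): sopupo → sofufo
  rule 2: no change — sofufo
  rule 3 (unconditioned shift): sofufo → sohuho
  rule 4 (debuccalisation): sohuho → hohuho
  ⇒ Wigoru hohuho
The regular Wigoru reflex would be 'hohuho', but the attested form is 'hopupo'. The correspondence is irregular, so they are not cognates (the Wigoru form has a different source).

no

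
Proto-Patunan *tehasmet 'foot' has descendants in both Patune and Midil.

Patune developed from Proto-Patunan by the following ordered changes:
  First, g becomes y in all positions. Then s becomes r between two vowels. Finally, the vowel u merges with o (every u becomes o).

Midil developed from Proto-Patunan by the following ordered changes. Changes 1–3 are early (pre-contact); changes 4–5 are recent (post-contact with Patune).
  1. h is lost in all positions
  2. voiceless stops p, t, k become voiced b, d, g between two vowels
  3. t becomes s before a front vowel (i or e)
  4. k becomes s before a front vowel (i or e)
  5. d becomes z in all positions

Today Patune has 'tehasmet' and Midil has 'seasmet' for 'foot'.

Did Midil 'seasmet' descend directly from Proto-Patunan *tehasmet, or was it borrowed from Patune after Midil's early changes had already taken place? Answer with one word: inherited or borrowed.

If inherited, *tehasmet would pass through all of Midil's changes:
Midil: *tehasmet
  tehasmet → teasmet   [h-loss]
  teasmet (rule 2 does not apply)
  teasmet → seasmet   [palatalisation]
  seasmet (rule 4 does not apply)
  seasmet (rule 5 does not apply)
  giving Midil seasmet.
If borrowed from Patune 'tehasmet' after the early changes, it would undergo only the recent ones:
  rule 4 (palatalisation): no change (tehasmet)
  rule 5 (unconditioned shift): no change (tehasmet)
  ⇒ as a loan: tehasmet
Midil 'seasmet' matches the inherited outcome exactly, so it is an inherited cognate, not a loan.

inherited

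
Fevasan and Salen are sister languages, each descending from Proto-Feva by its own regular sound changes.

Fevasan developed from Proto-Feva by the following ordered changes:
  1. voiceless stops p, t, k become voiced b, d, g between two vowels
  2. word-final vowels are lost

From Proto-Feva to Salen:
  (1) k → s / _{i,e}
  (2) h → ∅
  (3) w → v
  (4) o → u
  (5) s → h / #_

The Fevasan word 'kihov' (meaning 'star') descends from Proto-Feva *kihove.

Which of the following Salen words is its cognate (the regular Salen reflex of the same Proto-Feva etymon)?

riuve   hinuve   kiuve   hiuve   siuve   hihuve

Salen: *kihove > sihove > siove > siuve > hiuve  (by palatalisation, h-loss, vowel merger, debuccalisation)

hiuve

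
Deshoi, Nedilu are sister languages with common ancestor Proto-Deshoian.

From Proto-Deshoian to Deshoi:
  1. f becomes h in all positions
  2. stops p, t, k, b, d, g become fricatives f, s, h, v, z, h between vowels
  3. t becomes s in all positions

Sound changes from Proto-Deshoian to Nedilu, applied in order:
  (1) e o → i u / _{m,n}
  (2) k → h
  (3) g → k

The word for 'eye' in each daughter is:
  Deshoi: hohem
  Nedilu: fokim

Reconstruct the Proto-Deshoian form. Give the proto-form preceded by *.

*fogem

Position 1: Deshoi has h, Nedilu has f. Nedilu preserves f here (none of its changes turn any other segment into f), so the proto-segment is *f.
Position 3: Deshoi has h, Nedilu has k. In Nedilu, k can only continue *g, so the proto-segment is *g.
Verify the candidate proto-form against each daughter:
Deshoi: *fogem > hogem > hohem  (by unconditioned shift, intervocalic lenition)
Nedilu: *fogem
  fogem → fogim   [pre-nasal raising]
  fogim (rule 2 does not apply)
  fogim → fokim   [unconditioned shift]
  giving Nedilu fokim.
Only *fogem yields all of Deshoi hohem, Nedilu fokim.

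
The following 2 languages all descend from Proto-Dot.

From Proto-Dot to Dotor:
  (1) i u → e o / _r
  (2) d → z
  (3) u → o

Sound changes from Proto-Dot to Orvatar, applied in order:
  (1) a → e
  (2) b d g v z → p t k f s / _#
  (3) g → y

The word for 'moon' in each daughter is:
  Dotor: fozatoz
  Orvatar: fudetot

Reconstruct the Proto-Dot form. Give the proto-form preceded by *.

*fudatod

Position 7: Dotor has z, Orvatar has t. Taking the neighbouring segments as reconstructed: Dotor z could go back to *d or *z; Orvatar t could go back to *t or *d — the one source consistent with every daughter is *d.
Position 4: Dotor has a, Orvatar has e. Dotor preserves a here (none of its changes turn any other segment into a), so the proto-segment is *a.
Position 2: Dotor has o, Orvatar has u. Orvatar preserves u here (none of its changes turn any other segment into u), so the proto-segment is *u.
Continuing position by position gives *fudatod; check it forward:
Dotor: *fudatod > fuzatoz > fozatoz  (by unconditioned shift, vowel merger)
Orvatar: *fudatod > fudetod > fudetot  (by vowel merger, final devoicing)
No other proto-form is consistent with every reflex, so the reconstruction is *fudatod.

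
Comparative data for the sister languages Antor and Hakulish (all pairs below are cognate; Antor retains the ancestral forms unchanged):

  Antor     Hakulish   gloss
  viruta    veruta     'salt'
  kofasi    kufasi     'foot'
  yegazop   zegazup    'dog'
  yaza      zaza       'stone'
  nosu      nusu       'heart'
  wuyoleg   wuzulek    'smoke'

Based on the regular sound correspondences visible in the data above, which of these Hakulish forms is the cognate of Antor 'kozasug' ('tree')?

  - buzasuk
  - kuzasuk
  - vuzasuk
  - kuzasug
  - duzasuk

kuzasuk

nosu ~ nusu, wuyoleg ~ wuzulek — Antor o corresponds to Hakulish u after a consonant, before a consonant other than r, m, n, p, b, f, v.
wuyoleg ~ wuzulek — Antor g corresponds to Hakulish k word-finally.
Applying these to Antor 'kozasug':
  kozasug → kuzasug   (o→u after a consonant, before a consonant other than r, m, n, p, b, f, v)
  kuzasug → kuzasuk   (g→k word-finally)
So the Hakulish cognate is 'kuzasuk'.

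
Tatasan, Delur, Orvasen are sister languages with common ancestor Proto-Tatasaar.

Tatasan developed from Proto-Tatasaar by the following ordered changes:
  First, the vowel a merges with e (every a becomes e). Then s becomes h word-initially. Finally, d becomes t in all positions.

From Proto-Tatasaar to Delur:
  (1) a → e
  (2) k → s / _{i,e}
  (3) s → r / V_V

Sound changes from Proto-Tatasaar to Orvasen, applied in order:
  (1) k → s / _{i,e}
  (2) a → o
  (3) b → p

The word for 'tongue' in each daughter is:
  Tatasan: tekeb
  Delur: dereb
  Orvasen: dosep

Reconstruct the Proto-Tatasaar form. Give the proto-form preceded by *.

*dakeb

Position 3: Tatasan has k, Delur has r, Orvasen has s. Tatasan preserves k here (none of its changes turn any other segment into k), so the proto-segment is *k.
Position 1: Tatasan has t, Delur has d, Orvasen has d. Delur preserves d here (none of its changes turn any other segment into d), so the proto-segment is *d.
Verify the candidate proto-form against each daughter:
Tatasan: *dakeb
  dakeb → dekeb   [vowel merger]
  dekeb (rule 2 does not apply)
  dekeb → tekeb   [unconditioned shift]
  giving Tatasan tekeb.
Delur: start from *dakeb.
  rule 1 (vowel merger): dakeb → dekeb
  rule 2 (palatalisation): dekeb → deseb
  rule 3 (rhotacism): deseb → dereb
  ⇒ Delur dereb
Orvasen: *dakeb
  dakeb → daseb   [palatalisation]
  daseb → doseb   [vowel merger]
  doseb → dosep   [unconditioned shift]
  giving Orvasen dosep.
*dakeb is the unique common source.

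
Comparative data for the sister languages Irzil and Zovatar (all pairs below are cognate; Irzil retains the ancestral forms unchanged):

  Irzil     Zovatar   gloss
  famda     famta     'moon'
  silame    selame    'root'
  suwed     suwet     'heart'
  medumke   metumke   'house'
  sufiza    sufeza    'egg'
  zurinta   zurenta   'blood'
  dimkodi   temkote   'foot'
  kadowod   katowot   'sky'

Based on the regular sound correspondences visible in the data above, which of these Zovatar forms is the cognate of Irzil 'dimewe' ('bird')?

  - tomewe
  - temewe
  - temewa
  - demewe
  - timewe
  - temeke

dimkodi ~ temkote — Irzil d corresponds to Zovatar t word-initially before a front vowel.
dimkodi ~ temkote — Irzil i corresponds to Zovatar e after a consonant, before a nasal.
Applying these to Irzil 'dimewe':
  dimewe → timewe   (d→t word-initially before a front vowel)
  timewe → temewe   (i→e after a consonant, before a nasal)
So the Zovatar cognate is 'temewe'.

temewe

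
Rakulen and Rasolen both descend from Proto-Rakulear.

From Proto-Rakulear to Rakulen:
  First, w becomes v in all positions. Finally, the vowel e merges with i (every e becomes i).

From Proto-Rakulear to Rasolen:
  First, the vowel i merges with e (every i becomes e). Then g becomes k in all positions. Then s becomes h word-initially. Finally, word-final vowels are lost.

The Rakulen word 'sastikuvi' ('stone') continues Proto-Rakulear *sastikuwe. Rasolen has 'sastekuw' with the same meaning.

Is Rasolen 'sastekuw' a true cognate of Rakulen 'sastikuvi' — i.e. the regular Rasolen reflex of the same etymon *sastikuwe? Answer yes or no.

no

Derive the expected Rasolen reflex of *sastikuwe:
Rasolen: start from *sastikuwe.
  rule 1 (vowel merger): sastikuwe → sastekuwe
  rule 2: no change — sastekuwe
  rule 3 (debuccalisation): sastekuwe → hastekuwe
  rule 4 (apocope): hastekuwe → hastekuw
  ⇒ Rasolen hastekuw
The regular Rasolen reflex would be 'hastekuw', but the attested form is 'sastekuw'. The correspondence is irregular, so they are not cognates (the Rasolen form has a different source).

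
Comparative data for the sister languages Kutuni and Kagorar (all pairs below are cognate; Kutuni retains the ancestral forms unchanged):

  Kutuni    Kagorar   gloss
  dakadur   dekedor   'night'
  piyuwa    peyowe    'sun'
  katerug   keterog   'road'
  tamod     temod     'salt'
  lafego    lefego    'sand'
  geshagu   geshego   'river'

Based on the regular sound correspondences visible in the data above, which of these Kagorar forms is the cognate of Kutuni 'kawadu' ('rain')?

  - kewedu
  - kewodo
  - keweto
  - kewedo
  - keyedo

kewedo

dakadur ~ dekedor, katerug ~ keterog — Kutuni a corresponds to Kagorar e after a consonant, before a consonant other than r, m, n, p, b, f, v.
geshagu ~ geshego — Kutuni u corresponds to Kagorar o word-finally.
Applying these to Kutuni 'kawadu':
  kawadu → kewadu   (a→e after a consonant, before a consonant other than r, m, n, p, b, f, v)
  kewadu → kewedu   (a→e after a consonant, before a consonant other than r, m, n, p, b, f, v)
  kewedu → kewedo   (u→o word-finally)
So the Kagorar cognate is 'kewedo'.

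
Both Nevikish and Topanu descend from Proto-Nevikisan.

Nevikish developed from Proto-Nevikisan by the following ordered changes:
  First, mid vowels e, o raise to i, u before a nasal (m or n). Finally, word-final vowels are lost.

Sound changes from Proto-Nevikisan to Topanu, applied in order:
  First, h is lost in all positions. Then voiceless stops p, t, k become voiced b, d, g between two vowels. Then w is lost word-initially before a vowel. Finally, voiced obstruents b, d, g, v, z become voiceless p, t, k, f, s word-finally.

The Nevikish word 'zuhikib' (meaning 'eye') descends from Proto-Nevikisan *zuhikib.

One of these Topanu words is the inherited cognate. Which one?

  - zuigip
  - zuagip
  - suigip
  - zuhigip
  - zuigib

Topanu: *zuhikib > zuikib > zuigib > zuigip  (by h-loss, intervocalic voicing, final devoicing)
Among the options, 'zuigip' alone shows every Topanu change applied in order.

zuigip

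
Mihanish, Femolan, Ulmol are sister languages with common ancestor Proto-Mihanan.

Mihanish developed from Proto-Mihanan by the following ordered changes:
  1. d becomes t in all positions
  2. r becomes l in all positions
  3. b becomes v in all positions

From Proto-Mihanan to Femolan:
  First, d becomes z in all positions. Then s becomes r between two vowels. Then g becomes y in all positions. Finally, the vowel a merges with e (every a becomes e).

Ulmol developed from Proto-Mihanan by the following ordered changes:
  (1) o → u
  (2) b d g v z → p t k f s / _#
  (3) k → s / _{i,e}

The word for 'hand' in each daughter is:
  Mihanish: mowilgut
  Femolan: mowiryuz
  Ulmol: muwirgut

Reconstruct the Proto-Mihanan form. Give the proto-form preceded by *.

Position 8: Mihanish has t, Femolan has z, Ulmol has t. Taking the neighbouring segments as reconstructed: Mihanish t could go back to *t or *d; Femolan z could go back to *d or *z; Ulmol t could go back to *t or *d — the one source consistent with every daughter is *d.
Position 6: Mihanish has g, Femolan has y, Ulmol has g. Mihanish preserves g here (none of its changes turn any other segment into g), so the proto-segment is *g.
Position 5: Mihanish has l, Femolan has r, Ulmol has r. Ulmol preserves r here (none of its changes turn any other segment into r), so the proto-segment is *r.
Continuing position by position gives *mowirgud; check it forward:
Mihanish: start from *mowirgud.
  rule 1 (unconditioned shift): mowirgud → mowirgut
  rule 2 (unconditioned shift): mowirgut → mowilgut
  rule 3: no change — mowilgut
  ⇒ Mihanish mowilgut
Femolan: *mowirgud
  mowirgud → mowirguz   [unconditioned shift]
  mowirguz (rule 2 does not apply)
  mowirguz → mowiryuz   [unconditioned shift]
  mowiryuz (rule 4 does not apply)
  giving Femolan mowiryuz.
Ulmol: start from *mowirgud.
  rule 1 (vowel merger): mowirgud → muwirgud
  rule 2 (final devoicing): muwirgud → muwirgut
  rule 3: no change — muwirgut
  ⇒ Ulmol muwirgut
Only *mowirgud yields all of Mihanish mowilgut, Femolan mowiryuz, Ulmol muwirgut.

*mowirgud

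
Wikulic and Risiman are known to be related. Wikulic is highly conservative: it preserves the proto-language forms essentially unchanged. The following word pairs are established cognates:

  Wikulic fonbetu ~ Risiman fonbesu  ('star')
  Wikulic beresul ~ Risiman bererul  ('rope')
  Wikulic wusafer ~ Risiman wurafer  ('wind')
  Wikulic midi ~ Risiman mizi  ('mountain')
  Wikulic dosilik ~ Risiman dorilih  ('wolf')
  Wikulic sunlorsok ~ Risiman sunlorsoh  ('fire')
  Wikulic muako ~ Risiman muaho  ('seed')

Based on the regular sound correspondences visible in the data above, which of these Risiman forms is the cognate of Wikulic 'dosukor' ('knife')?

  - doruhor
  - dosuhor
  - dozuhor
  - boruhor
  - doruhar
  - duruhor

doruhor

beresul ~ bererul — Wikulic s corresponds to Risiman r between vowels (before a back vowel).
muako ~ muaho — Wikulic k corresponds to Risiman h between vowels (before a back vowel).
Applying these to Wikulic 'dosukor':
  dosukor → dorukor   (s→r between vowels (before a back vowel))
  dorukor → doruhor   (k→h between vowels (before a back vowel))
So the Risiman cognate is 'doruhor'.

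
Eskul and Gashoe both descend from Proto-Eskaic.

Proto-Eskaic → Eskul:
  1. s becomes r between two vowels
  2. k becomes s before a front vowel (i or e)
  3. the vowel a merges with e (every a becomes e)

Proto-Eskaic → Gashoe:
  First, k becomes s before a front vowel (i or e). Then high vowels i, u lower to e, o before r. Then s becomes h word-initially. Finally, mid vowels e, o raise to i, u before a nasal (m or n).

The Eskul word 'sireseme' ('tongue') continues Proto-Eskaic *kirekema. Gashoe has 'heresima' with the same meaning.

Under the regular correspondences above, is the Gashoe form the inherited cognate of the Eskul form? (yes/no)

Derive the expected Gashoe reflex of *kirekema:
Gashoe: *kirekema
  kirekema → siresema   [palatalisation]
  siresema → seresema   [pre-rhotic lowering]
  seresema → heresema   [debuccalisation]
  heresema → heresima   [pre-nasal raising]
  giving Gashoe heresima.
Gashoe 'heresima' matches the regular reflex exactly, so the pair is cognate.

yes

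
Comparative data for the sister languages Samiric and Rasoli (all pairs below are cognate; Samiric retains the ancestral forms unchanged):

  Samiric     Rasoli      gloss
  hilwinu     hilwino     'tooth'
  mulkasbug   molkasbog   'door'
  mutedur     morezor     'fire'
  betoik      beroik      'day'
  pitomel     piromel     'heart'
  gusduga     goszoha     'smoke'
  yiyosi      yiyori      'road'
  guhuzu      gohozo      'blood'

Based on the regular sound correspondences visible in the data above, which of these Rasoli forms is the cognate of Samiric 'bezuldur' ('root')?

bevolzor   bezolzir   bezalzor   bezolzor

mulkasbug ~ molkasbog, mutedur ~ morezor — Samiric u corresponds to Rasoli o after a consonant, before a consonant other than r, m, n, p, b, f, v.
gusduga ~ goszoha — Samiric d corresponds to Rasoli z after a consonant, before a back vowel.
mutedur ~ morezor — Samiric u corresponds to Rasoli o after a consonant, before r.
Applying these to Samiric 'bezuldur':
  bezuldur → bezoldur   (u→o after a consonant, before a consonant other than r, m, n, p, b, f, v)
  bezoldur → bezolzur   (d→z after a consonant, before a back vowel)
  bezolzur → bezolzor   (u→o after a consonant, before r)
So the Rasoli cognate is 'bezolzor'.

bezolzor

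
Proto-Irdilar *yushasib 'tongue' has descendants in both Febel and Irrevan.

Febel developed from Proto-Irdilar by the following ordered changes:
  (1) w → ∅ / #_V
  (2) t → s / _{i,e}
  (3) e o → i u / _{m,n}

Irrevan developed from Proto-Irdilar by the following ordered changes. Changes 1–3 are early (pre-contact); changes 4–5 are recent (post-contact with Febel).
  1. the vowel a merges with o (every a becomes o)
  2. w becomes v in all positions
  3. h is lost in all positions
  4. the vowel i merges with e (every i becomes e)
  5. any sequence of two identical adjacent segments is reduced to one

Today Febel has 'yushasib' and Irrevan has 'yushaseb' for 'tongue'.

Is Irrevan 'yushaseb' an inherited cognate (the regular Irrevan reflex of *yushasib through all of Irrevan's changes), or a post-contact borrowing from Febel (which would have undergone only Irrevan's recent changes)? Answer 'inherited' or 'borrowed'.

borrowed

If inherited, *yushasib would pass through all of Irrevan's changes:
Irrevan: *yushasib > yushosib > yusosib > yusoseb  (by vowel merger, h-loss, vowel merger)
If borrowed from Febel 'yushasib' after the early changes, it would undergo only the recent ones:
  rule 4 (vowel merger): yushasib → yushaseb
  rule 5 (degemination): no change (yushaseb)
  ⇒ as a loan: yushaseb
Irrevan 'yushaseb' matches the loan outcome 'yushaseb', not the inherited 'yusoseb' — it skipped the early Irrevan changes, so it was borrowed from Febel.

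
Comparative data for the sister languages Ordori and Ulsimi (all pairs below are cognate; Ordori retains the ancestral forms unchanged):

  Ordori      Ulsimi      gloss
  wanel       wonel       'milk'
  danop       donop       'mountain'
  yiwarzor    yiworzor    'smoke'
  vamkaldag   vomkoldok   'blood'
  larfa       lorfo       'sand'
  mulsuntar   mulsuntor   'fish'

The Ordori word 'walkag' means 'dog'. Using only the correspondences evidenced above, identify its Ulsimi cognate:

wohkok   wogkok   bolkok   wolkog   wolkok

wolkok

vamkaldag ~ vomkoldok — Ordori a corresponds to Ulsimi o after a consonant, before a consonant other than r, m, n, p, b, f, v.
vamkaldag ~ vomkoldok — Ordori g corresponds to Ulsimi k word-finally.
Applying these to Ordori 'walkag':
  walkag → wolkag   (a→o after a consonant, before a consonant other than r, m, n, p, b, f, v)
  wolkag → wolkog   (a→o after a consonant, before a consonant other than r, m, n, p, b, f, v)
  wolkog → wolkok   (g→k word-finally)
So the Ulsimi cognate is 'wolkok'.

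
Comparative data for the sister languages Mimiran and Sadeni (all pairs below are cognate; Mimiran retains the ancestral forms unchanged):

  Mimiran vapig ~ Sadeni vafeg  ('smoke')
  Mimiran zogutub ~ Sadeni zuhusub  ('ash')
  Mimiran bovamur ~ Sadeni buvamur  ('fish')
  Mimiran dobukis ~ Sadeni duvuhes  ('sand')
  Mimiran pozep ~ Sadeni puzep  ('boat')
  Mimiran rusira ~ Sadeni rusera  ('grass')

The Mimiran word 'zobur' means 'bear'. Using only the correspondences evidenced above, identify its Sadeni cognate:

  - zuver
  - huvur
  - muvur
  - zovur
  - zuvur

dobukis ~ duvuhes — Mimiran o corresponds to Sadeni u after a consonant, before a labial obstruent.
dobukis ~ duvuhes — Mimiran b corresponds to Sadeni v between vowels (before a back vowel).
Applying these to Mimiran 'zobur':
  zobur → zubur   (o→u after a consonant, before a labial obstruent)
  zubur → zuvur   (b→v between vowels (before a back vowel))
So the Sadeni cognate is 'zuvur'.

zuvur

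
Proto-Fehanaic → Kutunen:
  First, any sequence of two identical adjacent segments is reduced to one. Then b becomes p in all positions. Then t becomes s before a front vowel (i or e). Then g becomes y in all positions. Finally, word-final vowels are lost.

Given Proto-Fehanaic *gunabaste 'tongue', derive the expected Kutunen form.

yunapass

Kutunen: *gunabaste > gunapaste > gunapasse > yunapasse > yunapass  (by unconditioned shift, palatalisation, unconditioned shift, apocope)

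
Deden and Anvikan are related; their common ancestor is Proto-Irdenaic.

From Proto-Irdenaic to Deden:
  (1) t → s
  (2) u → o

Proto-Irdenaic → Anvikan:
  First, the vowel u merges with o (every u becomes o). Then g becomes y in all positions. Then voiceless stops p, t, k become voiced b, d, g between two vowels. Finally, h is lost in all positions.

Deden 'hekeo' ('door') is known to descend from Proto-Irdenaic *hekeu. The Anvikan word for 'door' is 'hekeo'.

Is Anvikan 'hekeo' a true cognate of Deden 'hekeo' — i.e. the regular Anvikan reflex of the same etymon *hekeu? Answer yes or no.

Derive the expected Anvikan reflex of *hekeu:
Anvikan: *hekeu > hekeo > hegeo > egeo  (by vowel merger, intervocalic voicing, h-loss)
The regular Anvikan reflex would be 'egeo', but the attested form is 'hekeo'. The correspondence is irregular, so they are not cognates (the Anvikan form has a different source).

no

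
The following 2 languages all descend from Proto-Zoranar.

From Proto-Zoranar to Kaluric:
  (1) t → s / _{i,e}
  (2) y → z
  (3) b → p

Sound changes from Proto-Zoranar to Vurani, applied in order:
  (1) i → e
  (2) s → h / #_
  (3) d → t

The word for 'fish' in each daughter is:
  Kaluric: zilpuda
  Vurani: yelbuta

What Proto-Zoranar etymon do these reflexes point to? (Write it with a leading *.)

*yilbuda

Position 2: Kaluric has i, Vurani has e. Kaluric preserves i here (none of its changes turn any other segment into i), so the proto-segment is *i.
Position 4: Kaluric has p, Vurani has b. Vurani preserves b here (none of its changes turn any other segment into b), so the proto-segment is *b.
Position 1: Kaluric has z, Vurani has y. Vurani preserves y here (none of its changes turn any other segment into y), so the proto-segment is *y.
Continuing position by position gives *yilbuda; check it forward:
Kaluric: start from *yilbuda.
  rule 1: no change — yilbuda
  rule 2 (unconditioned shift): yilbuda → zilbuda
  rule 3 (unconditioned shift): zilbuda → zilpuda
  ⇒ Kaluric zilpuda
Vurani: *yilbuda > yelbuda > yelbuta  (by vowel merger, unconditioned shift)
No other proto-form is consistent with every reflex, so the reconstruction is *yilbuda.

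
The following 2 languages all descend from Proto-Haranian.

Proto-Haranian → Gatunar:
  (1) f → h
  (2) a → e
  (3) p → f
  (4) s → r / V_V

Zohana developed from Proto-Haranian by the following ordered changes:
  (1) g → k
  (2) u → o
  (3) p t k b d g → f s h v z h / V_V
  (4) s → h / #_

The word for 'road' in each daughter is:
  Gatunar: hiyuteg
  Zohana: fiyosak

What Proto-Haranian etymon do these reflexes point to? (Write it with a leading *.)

*fiyutag

Position 5: Gatunar has t, Zohana has s. Gatunar preserves t here (none of its changes turn any other segment into t), so the proto-segment is *t.
Position 4: Gatunar has u, Zohana has o. Gatunar preserves u here (none of its changes turn any other segment into u), so the proto-segment is *u.
This points to *fiyutag. Verify forward in each daughter:
Gatunar: *fiyutag
  fiyutag → hiyutag   [unconditioned shift]
  hiyutag → hiyuteg   [vowel merger]
  hiyuteg (rule 3 does not apply)
  hiyuteg (rule 4 does not apply)
  giving Gatunar hiyuteg.
Zohana: *fiyutag
  fiyutag → fiyutak   [unconditioned shift]
  fiyutak → fiyotak   [vowel merger]
  fiyotak → fiyosak   [intervocalic lenition]
  fiyosak (rule 4 does not apply)
  giving Zohana fiyosak.
Only *fiyutag yields all of Gatunar hiyuteg, Zohana fiyosak.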